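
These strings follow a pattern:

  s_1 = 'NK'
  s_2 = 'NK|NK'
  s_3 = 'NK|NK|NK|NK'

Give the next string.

NK|NK|NK|NK|NK|NK|NK|NK

s(k+1) = s(k)·|·s(k) — each term doubles the last with '|' between the halves.
So the next term is two copies of NK|NK|NK|NK with '|' between the halves.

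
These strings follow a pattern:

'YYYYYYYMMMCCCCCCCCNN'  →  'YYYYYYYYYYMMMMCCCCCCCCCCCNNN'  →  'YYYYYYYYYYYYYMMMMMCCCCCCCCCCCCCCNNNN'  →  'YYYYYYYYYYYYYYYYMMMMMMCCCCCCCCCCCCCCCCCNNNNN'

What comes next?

YYYYYYYYYYYYYYYYYYYMMMMMMMCCCCCCCCCCCCCCCCCCCCNNNNNN

Reading off run lengths: Y runs 7, 10, 13, 16; M runs 3, 4, 5, 6; C runs 8, 11, 14, 17; N runs 2, 3, 4, 5 — each is linear in n, where the shown terms are n = 2, 3, 4, 5.
For the next term, n = 6, so the run lengths are 19, 7, 20, 6.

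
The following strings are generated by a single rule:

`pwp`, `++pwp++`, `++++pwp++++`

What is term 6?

Every step adds ++ to the front and ++ to the end of the previous string.
From ++++pwp++++, 3 further steps: ++++pwp++++ → ++++++pwp++++++ → ++++++++pwp++++++++ → (answer).

++++++++++pwp++++++++++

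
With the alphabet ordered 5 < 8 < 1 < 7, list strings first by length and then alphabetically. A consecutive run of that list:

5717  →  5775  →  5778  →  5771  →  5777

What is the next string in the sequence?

8555

Treat 5777 as a base-4 numeral over the given alphabet and add one, carrying through any trailing 7's.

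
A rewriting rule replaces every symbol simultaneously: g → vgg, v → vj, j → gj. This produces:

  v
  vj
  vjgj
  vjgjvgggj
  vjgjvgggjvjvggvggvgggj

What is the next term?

vjgjvgggjvjvggvggvgggjvjgjvjvggvggvjvggvggvjvggvggvgggj

Replace each of the 22 characters of vjgjvgggjvjvggvggvgggj in place — vj gj vgg gj vj vgg vgg vgg gj vj gj vj vgg vgg vj vgg vgg vj vgg vgg vgg gj — and concatenate.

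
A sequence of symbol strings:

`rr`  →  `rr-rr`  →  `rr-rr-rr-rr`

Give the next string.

Each string is two copies of the previous one joined by '-'.
One more doubling of rr-rr-rr-rr gives the answer.

rr-rr-rr-rr-rr-rr-rr-rr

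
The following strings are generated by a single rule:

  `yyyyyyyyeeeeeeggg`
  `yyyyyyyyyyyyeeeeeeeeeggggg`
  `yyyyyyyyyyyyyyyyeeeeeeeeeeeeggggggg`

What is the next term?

Term n consists of 4n y's, followed by 3n e's, followed by 2n-1 g's, where the shown terms are n = 2, 3, 4.
At n = 5 the blocks have lengths 20, 15, 9.

yyyyyyyyyyyyyyyyyyyyeeeeeeeeeeeeeeeggggggggg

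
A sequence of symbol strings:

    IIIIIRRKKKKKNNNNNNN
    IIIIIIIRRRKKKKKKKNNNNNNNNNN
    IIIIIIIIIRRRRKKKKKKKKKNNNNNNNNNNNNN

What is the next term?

IIIIIIIIIIIRRRRRKKKKKKKKKKKNNNNNNNNNNNNNNNN

The n-th term is 2n+1 I's then n R's then 2n+1 K's then 3n+1 N's, where the shown terms are n = 2, 3, 4.
Setting n = 5 gives 11, 5, 11, 16 characters in each block.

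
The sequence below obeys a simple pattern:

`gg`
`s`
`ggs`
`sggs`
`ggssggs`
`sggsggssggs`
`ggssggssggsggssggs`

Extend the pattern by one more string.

sggsggssggsggssggssggsggssggs

From term 3 onward, concatenate the second-to-last term with the last: gg·s = ggs, s·ggs = sggs, …
The next term joins sggsggssggs and ggssggssggsggssggs.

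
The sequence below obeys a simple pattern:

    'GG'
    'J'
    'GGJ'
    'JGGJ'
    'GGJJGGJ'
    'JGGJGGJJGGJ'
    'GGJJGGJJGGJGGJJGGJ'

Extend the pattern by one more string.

This is a Fibonacci-style word recurrence s(k) = s(k−2)·s(k−1): e.g. GG·J = GGJ.
Continuing: JGGJGGJJGGJ · GGJJGGJJGGJGGJJGGJ gives term 8.

JGGJGGJJGGJGGJJGGJJGGJGGJJGGJ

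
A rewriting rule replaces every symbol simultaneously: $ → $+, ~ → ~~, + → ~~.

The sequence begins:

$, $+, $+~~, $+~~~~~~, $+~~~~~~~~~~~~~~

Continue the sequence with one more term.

Replace each of the 16 characters of $+~~~~~~~~~~~~~~ in place — $+ ~~ ~~ ~~ ~~ ~~ ~~ ~~ ~~ ~~ ~~ ~~ ~~ ~~ ~~ ~~ — and concatenate.

$+~~~~~~~~~~~~~~~~~~~~~~~~~~~~~~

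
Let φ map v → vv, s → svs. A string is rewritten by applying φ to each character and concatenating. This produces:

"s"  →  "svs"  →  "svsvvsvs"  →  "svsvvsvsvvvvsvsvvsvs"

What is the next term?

Replace each of the 20 characters of svsvvsvsvvvvsvsvvsvs in place — svs vv svs vv vv svs vv svs vv vv vv vv svs vv svs vv vv svs vv svs — and concatenate.

svsvvsvsvvvvsvsvvsvsvvvvvvvvsvsvvsvsvvvvsvsvvsvs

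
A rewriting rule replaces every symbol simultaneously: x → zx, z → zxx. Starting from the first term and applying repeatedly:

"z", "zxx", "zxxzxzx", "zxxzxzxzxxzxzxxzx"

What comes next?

Replace each of the 17 characters of zxxzxzxzxxzxzxxzx in place — zxx zx zx zxx zx zxx zx zxx zx zx zxx zx zxx zx zx zxx zx — and concatenate.

zxxzxzxzxxzxzxxzxzxxzxzxzxxzxzxxzxzxzxxzx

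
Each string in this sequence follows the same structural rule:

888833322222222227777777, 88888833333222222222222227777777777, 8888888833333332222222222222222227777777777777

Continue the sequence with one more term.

888888888833333333322222222222222222222227777777777777777

Each string has the form 8^{2n} 3^{2n-1} 2^{4n+2} 7^{3n+1}, where the shown terms are n = 2, 3, 4.
Setting n = 5 gives 10, 9, 22, 16 characters in each block.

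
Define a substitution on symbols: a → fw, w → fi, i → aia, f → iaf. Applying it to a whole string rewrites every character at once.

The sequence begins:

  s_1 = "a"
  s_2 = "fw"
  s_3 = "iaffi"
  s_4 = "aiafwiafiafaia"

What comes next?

Rewriting the 14 symbols of aiafwiafiafaia one by one yields fw aia fw iaf fi aia fw iaf aia fw iaf fw aia fw; concatenated:

fwaiafwiaffiaiafwiafaiafwiaffwaiafw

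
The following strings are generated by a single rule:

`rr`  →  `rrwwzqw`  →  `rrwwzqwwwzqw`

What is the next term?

rrwwzqwwwzqwwwzqw

Each term is the previous one with wwzqw appended.
So the next term is rrwwzqwwwzqw·wwzqw.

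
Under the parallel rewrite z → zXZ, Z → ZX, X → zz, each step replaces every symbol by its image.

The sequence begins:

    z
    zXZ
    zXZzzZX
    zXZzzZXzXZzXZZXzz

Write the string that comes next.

Applying the rule to each of the 17 symbols of zXZzzZXzXZzXZZXzz gives the pieces zXZ zz ZX zXZ zXZ ZX zz zXZ zz ZX zXZ zz ZX ZX zz zXZ zXZ, which concatenate to the answer.

zXZzzZXzXZzXZZXzzzXZzzZXzXZzzZXZXzzzXZzXZ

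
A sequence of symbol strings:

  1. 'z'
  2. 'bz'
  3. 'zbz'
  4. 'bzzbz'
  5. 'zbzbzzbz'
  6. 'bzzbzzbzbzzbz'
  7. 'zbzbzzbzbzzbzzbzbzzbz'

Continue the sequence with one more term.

bzzbzzbzbzzbzzbzbzzbzbzzbzzbzbzzbz

From term 3 onward, concatenate the second-to-last term with the last: z·bz = zbz, bz·zbz = bzzbz, …
So term 8 is bzzbzzbzbzzbz·zbzbzzbzbzzbzzbzbzzbz.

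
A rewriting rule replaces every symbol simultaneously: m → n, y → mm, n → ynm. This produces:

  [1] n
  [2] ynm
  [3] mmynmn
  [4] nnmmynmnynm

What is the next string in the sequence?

ynmynmnnmmynmnynmmmynmn

Apply φ to nnmmynmnynm symbol by symbol: n→ynm, n→ynm, m→n, m→n, y→mm, n→ynm, m→n, n→ynm, y→mm, n→ynm, m→n; joined: ynm ynm n n mm ynm n ynm mm ynm n.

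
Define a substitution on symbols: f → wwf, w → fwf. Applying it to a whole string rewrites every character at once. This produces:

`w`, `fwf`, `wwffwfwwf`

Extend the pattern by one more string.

Expanding wwffwfwwf: w→fwf, w→fwf, f→wwf, f→wwf, w→fwf, f→wwf, w→fwf, w→fwf, f→wwf. Concatenated: fwf fwf wwf wwf fwf wwf fwf fwf wwf.

fwffwfwwfwwffwfwwffwffwfwwf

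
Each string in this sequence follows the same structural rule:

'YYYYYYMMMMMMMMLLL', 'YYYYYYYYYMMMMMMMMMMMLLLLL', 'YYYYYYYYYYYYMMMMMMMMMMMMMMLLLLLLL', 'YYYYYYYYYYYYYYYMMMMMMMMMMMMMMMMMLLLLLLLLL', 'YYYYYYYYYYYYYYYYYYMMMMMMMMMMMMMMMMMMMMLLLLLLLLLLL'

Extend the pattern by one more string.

Reading off run lengths: Y runs 6, 9, 12, 15, 18; M runs 8, 11, 14, 17, 20; L runs 3, 5, 7, 9, 11 — each is linear in n, where the shown terms are n = 2, 3, 4, 5, 6.
At n = 7 the blocks have lengths 21, 23, 13.

YYYYYYYYYYYYYYYYYYYYYMMMMMMMMMMMMMMMMMMMMMMMLLLLLLLLLLLLL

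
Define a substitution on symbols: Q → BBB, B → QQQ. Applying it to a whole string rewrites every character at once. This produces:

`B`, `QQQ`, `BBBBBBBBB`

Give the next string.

Expanding BBBBBBBBB: B→QQQ, B→QQQ, B→QQQ, B→QQQ, B→QQQ, B→QQQ, B→QQQ, B→QQQ, B→QQQ. Concatenated: QQQ QQQ QQQ QQQ QQQ QQQ QQQ QQQ QQQ.

QQQQQQQQQQQQQQQQQQQQQQQQQQQ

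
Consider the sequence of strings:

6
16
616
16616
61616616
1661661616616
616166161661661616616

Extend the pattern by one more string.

This is a Fibonacci-style word recurrence s(k) = s(k−2)·s(k−1): e.g. 6·16 = 616.
Continuing: 1661661616616 · 616166161661661616616 gives term 8.

1661661616616616166161661661616616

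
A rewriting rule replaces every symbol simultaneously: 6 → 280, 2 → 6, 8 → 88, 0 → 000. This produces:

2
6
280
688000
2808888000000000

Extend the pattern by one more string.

Rewriting the 16 symbols of 2808888000000000 one by one yields 6 88 000 88 88 88 88 000 000 000 000 000 000 000 000 000; concatenated:

68800088888888000000000000000000000000000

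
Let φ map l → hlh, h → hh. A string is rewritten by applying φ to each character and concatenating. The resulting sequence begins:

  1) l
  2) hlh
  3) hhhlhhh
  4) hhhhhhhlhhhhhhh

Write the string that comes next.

Rewriting the 15 symbols of hhhhhhhlhhhhhhh one by one yields hh hh hh hh hh hh hh hlh hh hh hh hh hh hh hh; concatenated:

hhhhhhhhhhhhhhhlhhhhhhhhhhhhhhh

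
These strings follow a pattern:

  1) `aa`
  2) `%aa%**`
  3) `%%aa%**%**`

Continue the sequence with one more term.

Every step adds % to the front and %** to the end of the previous string.
Applying this once more to %%aa%**%**:

%%%aa%**%**%**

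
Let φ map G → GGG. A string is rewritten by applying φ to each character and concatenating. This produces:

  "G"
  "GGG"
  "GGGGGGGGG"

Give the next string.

GGGGGGGGGGGGGGGGGGGGGGGGGGG

Rewriting each symbol of GGGGGGGGG: G→GGG, G→GGG, G→GGG, G→GGG, G→GGG, G→GGG, G→GGG, G→GGG, G→GGG, which concatenates to GGG GGG GGG GGG GGG GGG GGG GGG GGG.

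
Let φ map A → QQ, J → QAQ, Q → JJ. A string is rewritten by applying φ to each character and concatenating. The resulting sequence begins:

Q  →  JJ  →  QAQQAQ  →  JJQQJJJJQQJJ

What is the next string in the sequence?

QAQQAQJJJJQAQQAQQAQQAQJJJJQAQQAQ

Apply φ to JJQQJJJJQQJJ symbol by symbol: J→QAQ, J→QAQ, Q→JJ, Q→JJ, J→QAQ, J→QAQ, J→QAQ, J→QAQ, Q→JJ, Q→JJ, J→QAQ, J→QAQ; joined: QAQ QAQ JJ JJ QAQ QAQ QAQ QAQ JJ JJ QAQ QAQ.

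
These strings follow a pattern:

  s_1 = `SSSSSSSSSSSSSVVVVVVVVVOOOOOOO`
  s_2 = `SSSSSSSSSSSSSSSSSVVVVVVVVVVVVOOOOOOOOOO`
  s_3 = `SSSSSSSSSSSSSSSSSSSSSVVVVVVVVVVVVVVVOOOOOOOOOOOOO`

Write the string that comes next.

Term n consists of 4n+1 S's, followed by 3n V's, followed by 3n-2 O's, where the shown terms are n = 3, 4, 5.
Setting n = 6 gives 25, 18, 16 characters in each block.

SSSSSSSSSSSSSSSSSSSSSSSSSVVVVVVVVVVVVVVVVVVOOOOOOOOOOOOOOOO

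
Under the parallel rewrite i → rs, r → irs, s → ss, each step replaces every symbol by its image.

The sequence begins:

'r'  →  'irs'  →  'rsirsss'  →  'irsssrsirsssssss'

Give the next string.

φ(irsssrsirsssssss) expands symbol-by-symbol to rs irs ss ss ss irs ss rs irs ss ss ss ss ss ss ss; joining the 16 pieces gives the next term.

rsirsssssssirsssrsirsssssssssssssss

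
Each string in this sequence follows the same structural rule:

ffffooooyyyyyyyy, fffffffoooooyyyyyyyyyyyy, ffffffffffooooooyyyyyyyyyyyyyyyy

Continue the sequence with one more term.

fffffffffffffoooooooyyyyyyyyyyyyyyyyyyyy

Reading off run lengths: f runs 4, 7, 10; o runs 4, 5, 6; y runs 8, 12, 16 — each is linear in n, where the shown terms are n = 2, 3, 4.
Setting n = 5 gives 13, 7, 20 characters in each block.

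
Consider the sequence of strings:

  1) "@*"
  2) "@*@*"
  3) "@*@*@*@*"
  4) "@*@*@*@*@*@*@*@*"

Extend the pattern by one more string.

s(k+1) = s(k)·s(k) — each term doubles the last.
One more doubling of @*@*@*@*@*@*@*@* gives the answer.

@*@*@*@*@*@*@*@*@*@*@*@*@*@*@*@*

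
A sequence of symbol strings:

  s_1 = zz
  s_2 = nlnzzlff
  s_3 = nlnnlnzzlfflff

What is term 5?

nlnnlnnlnnlnzzlfflfflfflff

Each term wraps the previous one in nln on the left and lff on the right.
From nlnnlnzzlfflff, 2 further steps: nlnnlnzzlfflff → nlnnlnnlnzzlfflfflff → (answer).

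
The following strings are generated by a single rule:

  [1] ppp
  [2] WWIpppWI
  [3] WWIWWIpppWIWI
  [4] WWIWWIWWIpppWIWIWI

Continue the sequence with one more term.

s(k+1) = WWI·s(k)·WI, so each term gains WWI as a prefix and WI as a suffix.
Applying this once more to WWIWWIWWIpppWIWIWI:

WWIWWIWWIWWIpppWIWIWIWI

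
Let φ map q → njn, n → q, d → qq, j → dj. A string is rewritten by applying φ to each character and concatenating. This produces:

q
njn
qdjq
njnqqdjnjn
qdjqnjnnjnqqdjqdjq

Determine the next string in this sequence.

njnqqdjnjnqdjqqdjqnjnnjnqqdjnjnqqdjnjn

Replace each of the 18 characters of qdjqnjnnjnqqdjqdjq in place — njn qq dj njn q dj q q dj q njn njn qq dj njn qq dj njn — and concatenate.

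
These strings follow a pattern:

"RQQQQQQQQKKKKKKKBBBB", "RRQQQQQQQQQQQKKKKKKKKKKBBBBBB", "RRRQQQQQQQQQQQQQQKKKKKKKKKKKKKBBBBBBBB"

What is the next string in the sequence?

Term n consists of n-1 R's, followed by 3n+2 Q's, followed by 3n+1 K's, followed by 2n B's, where the shown terms are n = 2, 3, 4.
At n = 5 the blocks have lengths 4, 17, 16, 10.

RRRRQQQQQQQQQQQQQQQQQKKKKKKKKKKKKKKKKBBBBBBBBBB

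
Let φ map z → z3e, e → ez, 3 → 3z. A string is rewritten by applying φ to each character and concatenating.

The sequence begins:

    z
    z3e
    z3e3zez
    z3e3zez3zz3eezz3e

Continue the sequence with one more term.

Applying the rule to each of the 17 symbols of z3e3zez3zz3eezz3e gives the pieces z3e 3z ez 3z z3e ez z3e 3z z3e z3e 3z ez ez z3e z3e 3z ez, which concatenate to the answer.

z3e3zez3zz3eezz3e3zz3ez3e3zezezz3ez3e3zez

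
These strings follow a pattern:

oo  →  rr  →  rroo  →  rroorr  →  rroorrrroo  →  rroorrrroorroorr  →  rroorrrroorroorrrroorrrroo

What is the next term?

rroorrrroorroorrrroorrrroorroorrrroorroorr

This is a Fibonacci-style word recurrence s(k) = s(k−1)·s(k−2): e.g. rr·oo = rroo.
So term 8 is rroorrrroorroorrrroorrrroo·rroorrrroorroorr.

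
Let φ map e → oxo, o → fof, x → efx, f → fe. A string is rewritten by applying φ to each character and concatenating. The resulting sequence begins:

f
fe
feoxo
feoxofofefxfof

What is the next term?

feoxofofefxfoffefoffeoxofeefxfefoffe

Replace each of the 14 characters of feoxofofefxfof in place — fe oxo fof efx fof fe fof fe oxo fe efx fe fof fe — and concatenate.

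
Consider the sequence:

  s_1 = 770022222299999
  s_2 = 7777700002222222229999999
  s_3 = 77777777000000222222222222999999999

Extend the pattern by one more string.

Each string has the form 7^{3n-1} 0^{2n} 2^{3n+3} 9^{2n+3} (n = 1, 2, …).
Setting n = 4 gives 11, 8, 15, 11 characters in each block.

777777777770000000022222222222222299999999999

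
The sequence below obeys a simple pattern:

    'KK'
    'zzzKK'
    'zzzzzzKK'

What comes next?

zzzzzzzzzKK

Every step adds zzz at the front: s(k+1) = zzz·s(k).
One more step from zzzzzzKK gives the answer.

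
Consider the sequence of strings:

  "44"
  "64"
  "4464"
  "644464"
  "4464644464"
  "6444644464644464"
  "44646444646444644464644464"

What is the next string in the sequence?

From term 3 onward, concatenate the second-to-last term with the last: 44·64 = 4464, 64·4464 = 644464, …
The next term joins 6444644464644464 and 44646444646444644464644464.

644464446464446444646444646444644464644464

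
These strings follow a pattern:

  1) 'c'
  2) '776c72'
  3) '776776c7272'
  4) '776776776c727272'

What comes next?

Each term wraps the previous one in 776 on the left and 72 on the right.
So the next term is 776·776776776c727272·72.

776776776776c72727272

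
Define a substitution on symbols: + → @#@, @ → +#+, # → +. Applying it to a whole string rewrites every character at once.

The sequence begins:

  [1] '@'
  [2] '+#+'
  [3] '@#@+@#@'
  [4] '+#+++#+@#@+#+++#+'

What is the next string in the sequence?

Replace each of the 17 characters of +#+++#+@#@+#+++#+ in place — @#@ + @#@ @#@ @#@ + @#@ +#+ + +#+ @#@ + @#@ @#@ @#@ + @#@ — and concatenate.

@#@+@#@@#@@#@+@#@+#+++#+@#@+@#@@#@@#@+@#@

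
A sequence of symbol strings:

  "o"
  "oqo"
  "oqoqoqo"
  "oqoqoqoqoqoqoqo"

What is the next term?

oqoqoqoqoqoqoqoqoqoqoqoqoqoqoqo

Every step duplicates the string with 'q' between the halves.
One more doubling of oqoqoqoqoqoqoqo gives the answer.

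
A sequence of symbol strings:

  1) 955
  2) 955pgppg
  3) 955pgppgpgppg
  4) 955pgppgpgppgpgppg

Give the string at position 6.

Every step adds pgppg to the end: s(k+1) = s(k)·pgppg.
From 955pgppgpgppgpgppg, 2 further steps: 955pgppgpgppgpgppg → 955pgppgpgppgpgppgpgppg → (answer).

955pgppgpgppgpgppgpgppgpgppg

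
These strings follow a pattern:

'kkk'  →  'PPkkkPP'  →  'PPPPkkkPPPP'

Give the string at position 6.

PPPPPPPPPPkkkPPPPPPPPPP

Every step adds PP to the front and PP to the end of the previous string.
From PPPPkkkPPPP, 3 further steps: PPPPkkkPPPP → PPPPPPkkkPPPPPP → PPPPPPPPkkkPPPPPPPP → (answer).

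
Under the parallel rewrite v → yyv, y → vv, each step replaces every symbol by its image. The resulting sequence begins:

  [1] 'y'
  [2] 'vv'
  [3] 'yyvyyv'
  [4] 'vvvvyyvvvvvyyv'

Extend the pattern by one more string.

Replace each of the 14 characters of vvvvyyvvvvvyyv in place — yyv yyv yyv yyv vv vv yyv yyv yyv yyv yyv vv vv yyv — and concatenate.

yyvyyvyyvyyvvvvvyyvyyvyyvyyvyyvvvvvyyv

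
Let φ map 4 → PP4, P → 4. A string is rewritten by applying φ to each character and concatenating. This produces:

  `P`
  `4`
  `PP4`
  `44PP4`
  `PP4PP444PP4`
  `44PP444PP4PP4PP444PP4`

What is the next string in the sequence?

PP4PP444PP4PP4PP444PP444PP444PP4PP4PP444PP4

φ(44PP444PP4PP4PP444PP4) expands symbol-by-symbol to PP4 PP4 4 4 PP4 PP4 PP4 4 4 PP4 4 4 PP4 4 4 PP4 PP4 PP4 4 4 PP4; joining the 21 pieces gives the next term.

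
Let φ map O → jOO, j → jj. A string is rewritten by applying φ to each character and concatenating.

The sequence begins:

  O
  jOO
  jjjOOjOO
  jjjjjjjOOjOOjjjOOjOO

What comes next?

Replace each of the 20 characters of jjjjjjjOOjOOjjjOOjOO in place — jj jj jj jj jj jj jj jOO jOO jj jOO jOO jj jj jj jOO jOO jj jOO jOO — and concatenate.

jjjjjjjjjjjjjjjOOjOOjjjOOjOOjjjjjjjOOjOOjjjOOjOO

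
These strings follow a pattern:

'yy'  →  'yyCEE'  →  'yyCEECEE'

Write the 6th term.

yyCEECEECEECEECEE

Each term is the previous one with CEE appended.
From yyCEECEE, 3 further steps: yyCEECEE → yyCEECEECEE → yyCEECEECEECEE → (answer).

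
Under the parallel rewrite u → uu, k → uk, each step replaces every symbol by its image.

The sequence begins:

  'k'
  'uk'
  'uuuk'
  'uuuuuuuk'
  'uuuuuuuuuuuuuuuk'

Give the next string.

Rewriting the 16 symbols of uuuuuuuuuuuuuuuk one by one yields uu uu uu uu uu uu uu uu uu uu uu uu uu uu uu uk; concatenated:

uuuuuuuuuuuuuuuuuuuuuuuuuuuuuuuk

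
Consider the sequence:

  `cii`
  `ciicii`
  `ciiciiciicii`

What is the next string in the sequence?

s(k+1) = s(k)·s(k) — each term doubles the last.
So the next term is two copies of ciiciiciicii.

ciiciiciiciiciiciiciicii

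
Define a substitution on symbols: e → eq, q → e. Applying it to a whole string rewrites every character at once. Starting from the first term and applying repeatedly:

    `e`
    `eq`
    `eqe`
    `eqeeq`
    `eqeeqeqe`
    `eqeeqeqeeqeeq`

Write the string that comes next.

eqeeqeqeeqeeqeqeeqeqe

Replace each of the 13 characters of eqeeqeqeeqeeq in place — eq e eq eq e eq e eq eq e eq eq e — and concatenate.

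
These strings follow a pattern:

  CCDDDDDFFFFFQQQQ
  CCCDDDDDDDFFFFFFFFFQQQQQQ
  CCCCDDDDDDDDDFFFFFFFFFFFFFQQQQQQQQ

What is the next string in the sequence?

CCCCCDDDDDDDDDDDFFFFFFFFFFFFFFFFFQQQQQQQQQQ

Reading off run lengths: C runs 2, 3, 4; D runs 5, 7, 9; F runs 5, 9, 13; Q runs 4, 6, 8 — each is linear in n (n = 1, 2, …).
For the next term, n = 4, so the run lengths are 5, 11, 17, 10.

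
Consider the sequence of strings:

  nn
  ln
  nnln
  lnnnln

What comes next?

From term 3 onward, concatenate the second-to-last term with the last: nn·ln = nnln, ln·nnln = lnnnln, …
The next term joins nnln and lnnnln.

nnlnlnnnln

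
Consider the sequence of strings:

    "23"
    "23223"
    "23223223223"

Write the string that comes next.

23223223223223223223223

s(k+1) = s(k)·2·s(k) — each term doubles the last with '2' between the halves.
One more doubling of 23223223223 gives the answer.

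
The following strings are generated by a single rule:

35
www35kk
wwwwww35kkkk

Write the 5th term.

wwwwwwwwwwww35kkkkkkkk

Each term wraps the previous one in www on the left and kk on the right.
From wwwwww35kkkk, 2 further steps: wwwwww35kkkk → wwwwwwwww35kkkkkk → (answer).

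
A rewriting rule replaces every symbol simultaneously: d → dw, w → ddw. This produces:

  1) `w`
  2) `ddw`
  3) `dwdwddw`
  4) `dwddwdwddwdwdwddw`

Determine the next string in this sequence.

Rewriting the 17 symbols of dwddwdwddwdwdwddw one by one yields dw ddw dw dw ddw dw ddw dw dw ddw dw ddw dw ddw dw dw ddw; concatenated:

dwddwdwdwddwdwddwdwdwddwdwddwdwddwdwdwddw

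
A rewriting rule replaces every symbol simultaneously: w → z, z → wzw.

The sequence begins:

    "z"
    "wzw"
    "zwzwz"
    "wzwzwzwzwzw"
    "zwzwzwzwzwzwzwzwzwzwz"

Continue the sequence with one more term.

wzwzwzwzwzwzwzwzwzwzwzwzwzwzwzwzwzwzwzwzwzw

Applying the rule to each of the 21 symbols of zwzwzwzwzwzwzwzwzwzwz gives the pieces wzw z wzw z wzw z wzw z wzw z wzw z wzw z wzw z wzw z wzw z wzw, which concatenate to the answer.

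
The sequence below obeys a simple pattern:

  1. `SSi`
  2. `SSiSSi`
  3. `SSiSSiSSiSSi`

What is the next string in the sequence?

s(k+1) = s(k)·s(k) — each term doubles the last.
Doubling SSiSSiSSiSSi:

SSiSSiSSiSSiSSiSSiSSiSSi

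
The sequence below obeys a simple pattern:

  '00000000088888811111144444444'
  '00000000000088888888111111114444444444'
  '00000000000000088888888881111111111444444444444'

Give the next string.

Each string has the form 0^{3n} 8^{2n} 1^{2n} 4^{2n+2}, where the shown terms are n = 3, 4, 5.
At n = 6 the blocks have lengths 18, 12, 12, 14.

00000000000000000088888888888811111111111144444444444444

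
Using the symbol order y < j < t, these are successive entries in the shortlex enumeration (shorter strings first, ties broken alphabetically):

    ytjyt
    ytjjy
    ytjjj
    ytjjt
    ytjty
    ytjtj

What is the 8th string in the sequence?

Stepping forward 2 times from ytjtj: ytjtj → ytjtt, then the target.

yttyy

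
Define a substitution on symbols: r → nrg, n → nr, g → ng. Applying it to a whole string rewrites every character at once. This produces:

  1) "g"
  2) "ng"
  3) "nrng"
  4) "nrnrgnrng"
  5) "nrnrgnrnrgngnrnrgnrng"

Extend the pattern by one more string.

Replace each of the 21 characters of nrnrgnrnrgngnrnrgnrng in place — nr nrg nr nrg ng nr nrg nr nrg ng nr ng nr nrg nr nrg ng nr nrg nr ng — and concatenate.

nrnrgnrnrgngnrnrgnrnrgngnrngnrnrgnrnrgngnrnrgnrng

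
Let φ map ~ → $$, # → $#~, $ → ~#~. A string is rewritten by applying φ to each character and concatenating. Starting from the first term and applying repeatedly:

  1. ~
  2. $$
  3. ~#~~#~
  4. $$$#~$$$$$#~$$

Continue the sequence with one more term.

~#~~#~~#~$#~$$~#~~#~~#~~#~~#~$#~$$~#~~#~

Replace each of the 14 characters of $$$#~$$$$$#~$$ in place — ~#~ ~#~ ~#~ $#~ $$ ~#~ ~#~ ~#~ ~#~ ~#~ $#~ $$ ~#~ ~#~ — and concatenate.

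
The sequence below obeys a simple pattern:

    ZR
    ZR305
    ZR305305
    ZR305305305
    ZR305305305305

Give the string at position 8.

Every step adds 305 to the end: s(k+1) = s(k)·305.
From ZR305305305305, 3 further steps: ZR305305305305 → ZR305305305305305 → ZR305305305305305305 → (answer).

ZR305305305305305305305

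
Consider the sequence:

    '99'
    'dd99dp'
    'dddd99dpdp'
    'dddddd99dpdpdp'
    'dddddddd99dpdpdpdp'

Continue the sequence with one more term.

s(k+1) = dd·s(k)·dp, so each term gains dd as a prefix and dp as a suffix.
So the next term is dd·dddddddd99dpdpdpdp·dp.

dddddddddd99dpdpdpdpdp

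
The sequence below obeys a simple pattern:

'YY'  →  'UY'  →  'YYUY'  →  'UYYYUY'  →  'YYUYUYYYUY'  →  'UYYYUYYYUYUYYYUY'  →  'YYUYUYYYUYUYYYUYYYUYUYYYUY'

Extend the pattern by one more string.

This is a Fibonacci-style word recurrence s(k) = s(k−2)·s(k−1): e.g. YY·UY = YYUY.
The next term joins UYYYUYYYUYUYYYUY and YYUYUYYYUYUYYYUYYYUYUYYYUY.

UYYYUYYYUYUYYYUYYYUYUYYYUYUYYYUYYYUYUYYYUY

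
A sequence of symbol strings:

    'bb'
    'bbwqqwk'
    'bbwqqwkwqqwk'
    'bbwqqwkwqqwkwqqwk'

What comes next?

The strings grow by a fixed suffix wqqwk each time.
Applying this once more to bbwqqwkwqqwkwqqwk:

bbwqqwkwqqwkwqqwkwqqwk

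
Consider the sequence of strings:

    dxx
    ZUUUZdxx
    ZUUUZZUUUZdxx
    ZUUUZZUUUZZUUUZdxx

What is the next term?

ZUUUZZUUUZZUUUZZUUUZdxx

The strings grow by a fixed prefix ZUUUZ each time.
One more step from ZUUUZZUUUZZUUUZdxx gives the answer.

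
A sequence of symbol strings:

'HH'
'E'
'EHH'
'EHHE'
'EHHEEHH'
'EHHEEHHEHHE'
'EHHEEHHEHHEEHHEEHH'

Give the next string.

From term 3 onward, concatenate the last term with the second-to-last: E·HH = EHH, EHH·E = EHHE, …
The next term joins EHHEEHHEHHEEHHEEHH and EHHEEHHEHHE.

EHHEEHHEHHEEHHEEHHEHHEEHHEHHE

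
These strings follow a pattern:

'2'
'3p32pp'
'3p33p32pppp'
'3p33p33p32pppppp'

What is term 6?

s(k+1) = 3p3·s(k)·pp, so each term gains 3p3 as a prefix and pp as a suffix.
From 3p33p33p32pppppp, 2 further steps: 3p33p33p32pppppp → 3p33p33p33p32pppppppp → (answer).

3p33p33p33p33p32pppppppppp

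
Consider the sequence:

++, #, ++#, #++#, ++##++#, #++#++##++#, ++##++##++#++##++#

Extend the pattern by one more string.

#++#++##++#++##++##++#++##++#

Each term (from the third on) is the two preceding terms concatenated in order: term 3 = ++·# = ++#.
So term 8 is #++#++##++#·++##++##++#++##++#.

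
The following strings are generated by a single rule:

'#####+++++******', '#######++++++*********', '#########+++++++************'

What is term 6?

Each string has the form #^{2n+1} +^{n+3} *^{3n}, where the shown terms are n = 2, 3, 4.
At n = 7 the blocks have lengths 15, 10, 21.

###############++++++++++*********************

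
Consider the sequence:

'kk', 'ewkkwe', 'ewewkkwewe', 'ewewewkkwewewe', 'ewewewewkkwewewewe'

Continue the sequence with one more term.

s(k+1) = ew·s(k)·we, so each term gains ew as a prefix and we as a suffix.
So the next term is ew·ewewewewkkwewewewe·we.

ewewewewewkkwewewewewe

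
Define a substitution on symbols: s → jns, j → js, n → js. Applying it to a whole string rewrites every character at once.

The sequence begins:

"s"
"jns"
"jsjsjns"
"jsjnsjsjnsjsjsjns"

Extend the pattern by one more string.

Replace each of the 17 characters of jsjnsjsjnsjsjsjns in place — js jns js js jns js jns js js jns js jns js jns js js jns — and concatenate.

jsjnsjsjsjnsjsjnsjsjsjnsjsjnsjsjnsjsjsjns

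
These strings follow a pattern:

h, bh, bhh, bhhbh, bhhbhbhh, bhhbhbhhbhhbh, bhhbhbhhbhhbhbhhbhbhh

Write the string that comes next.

From term 3 onward, concatenate the last term with the second-to-last: bh·h = bhh, bhh·bh = bhhbh, …
The next term joins bhhbhbhhbhhbhbhhbhbhh and bhhbhbhhbhhbh.

bhhbhbhhbhhbhbhhbhbhhbhhbhbhhbhhbh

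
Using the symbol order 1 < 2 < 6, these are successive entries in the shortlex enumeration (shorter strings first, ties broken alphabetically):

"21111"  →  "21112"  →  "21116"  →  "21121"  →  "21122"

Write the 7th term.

Continuing the enumeration 2 steps past 21122: 21122 → 21126 → (answer).

21161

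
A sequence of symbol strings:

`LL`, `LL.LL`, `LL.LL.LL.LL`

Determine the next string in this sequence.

LL.LL.LL.LL.LL.LL.LL.LL

Every step duplicates the string with '.' between the halves.
One more doubling of LL.LL.LL.LL gives the answer.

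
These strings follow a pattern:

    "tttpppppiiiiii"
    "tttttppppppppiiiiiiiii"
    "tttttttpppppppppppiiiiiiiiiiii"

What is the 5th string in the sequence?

tttttttttttpppppppppppppppppiiiiiiiiiiiiiiiiii

The n-th term is 2n-1 t's then 3n-1 p's then 3n i's, where the shown terms are n = 2, 3, 4.
Setting n = 6 gives 11, 17, 18 characters in each block.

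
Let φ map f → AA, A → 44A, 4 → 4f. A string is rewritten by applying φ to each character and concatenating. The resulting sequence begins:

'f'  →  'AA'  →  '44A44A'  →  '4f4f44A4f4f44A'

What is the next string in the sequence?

φ(4f4f44A4f4f44A) expands symbol-by-symbol to 4f AA 4f AA 4f 4f 44A 4f AA 4f AA 4f 4f 44A; joining the 14 pieces gives the next term.

4fAA4fAA4f4f44A4fAA4fAA4f4f44A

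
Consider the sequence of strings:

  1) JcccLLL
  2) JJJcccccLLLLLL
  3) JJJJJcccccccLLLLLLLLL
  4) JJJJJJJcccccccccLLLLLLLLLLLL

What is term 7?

JJJJJJJJJJJJJcccccccccccccccLLLLLLLLLLLLLLLLLLLLL

Term n consists of 2n-1 J's, followed by 2n+1 c's, followed by 3n L's (n = 1, 2, …).
At n = 7 the blocks have lengths 13, 15, 21.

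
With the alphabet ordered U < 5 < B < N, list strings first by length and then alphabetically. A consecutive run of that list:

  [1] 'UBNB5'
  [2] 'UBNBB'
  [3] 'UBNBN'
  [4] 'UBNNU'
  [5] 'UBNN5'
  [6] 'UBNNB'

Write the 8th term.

UNUUU

Advancing 2 positions from UBNNB through UBNNB → UBNNN reaches term 8.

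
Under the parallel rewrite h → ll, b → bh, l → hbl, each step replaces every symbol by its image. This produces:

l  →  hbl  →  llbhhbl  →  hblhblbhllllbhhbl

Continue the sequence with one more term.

Rewriting the 17 symbols of hblhblbhllllbhhbl one by one yields ll bh hbl ll bh hbl bh ll hbl hbl hbl hbl bh ll ll bh hbl; concatenated:

llbhhblllbhhblbhllhblhblhblhblbhllllbhhbl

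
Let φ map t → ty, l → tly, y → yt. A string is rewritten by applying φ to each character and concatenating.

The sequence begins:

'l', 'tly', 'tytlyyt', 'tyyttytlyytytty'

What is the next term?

tyytyttytyyttytlyytyttyyttytyyt

Replace each of the 15 characters of tyyttytlyytytty in place — ty yt yt ty ty yt ty tly yt yt ty yt ty ty yt — and concatenate.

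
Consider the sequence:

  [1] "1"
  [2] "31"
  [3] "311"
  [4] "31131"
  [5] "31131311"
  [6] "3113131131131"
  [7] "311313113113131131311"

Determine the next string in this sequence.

From term 3 onward, concatenate the last term with the second-to-last: 31·1 = 311, 311·31 = 31131, …
Continuing: 311313113113131131311 · 3113131131131 gives term 8.

3113131131131311313113113131131131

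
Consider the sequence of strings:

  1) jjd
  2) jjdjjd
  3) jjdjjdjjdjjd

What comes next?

Every step duplicates the string.
Doubling jjdjjdjjdjjd:

jjdjjdjjdjjdjjdjjdjjdjjd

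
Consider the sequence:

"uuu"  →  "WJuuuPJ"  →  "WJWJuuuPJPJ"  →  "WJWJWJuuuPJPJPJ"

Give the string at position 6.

Each term wraps the previous one in WJ on the left and PJ on the right.
From WJWJWJuuuPJPJPJ, 2 further steps: WJWJWJuuuPJPJPJ → WJWJWJWJuuuPJPJPJPJ → (answer).

WJWJWJWJWJuuuPJPJPJPJPJ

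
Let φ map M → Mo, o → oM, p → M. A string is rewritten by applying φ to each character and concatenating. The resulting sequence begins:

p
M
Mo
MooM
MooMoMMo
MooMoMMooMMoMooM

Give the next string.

Applying the rule to each of the 16 symbols of MooMoMMooMMoMooM gives the pieces Mo oM oM Mo oM Mo Mo oM oM Mo Mo oM Mo oM oM Mo, which concatenate to the answer.

MooMoMMooMMoMooMoMMoMooMMooMoMMo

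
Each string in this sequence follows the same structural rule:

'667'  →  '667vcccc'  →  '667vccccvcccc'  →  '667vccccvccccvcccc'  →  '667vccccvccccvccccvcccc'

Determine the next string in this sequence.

Each term is the previous one with vcccc appended.
One more step from 667vccccvccccvccccvcccc gives the answer.

667vccccvccccvccccvccccvcccc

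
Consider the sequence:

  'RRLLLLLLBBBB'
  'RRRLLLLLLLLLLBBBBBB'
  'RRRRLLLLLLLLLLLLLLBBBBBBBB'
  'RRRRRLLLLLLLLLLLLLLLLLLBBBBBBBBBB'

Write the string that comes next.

Each string has the form R^{n} L^{4n-2} B^{2n}, where the shown terms are n = 2, 3, 4, 5.
For the next term, n = 6, so the run lengths are 6, 22, 12.

RRRRRRLLLLLLLLLLLLLLLLLLLLLLBBBBBBBBBBBB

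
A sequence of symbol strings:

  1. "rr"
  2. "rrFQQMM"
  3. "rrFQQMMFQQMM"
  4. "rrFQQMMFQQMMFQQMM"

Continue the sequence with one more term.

Each term is the previous one with FQQMM appended.
Applying this once more to rrFQQMMFQQMMFQQMM:

rrFQQMMFQQMMFQQMMFQQMM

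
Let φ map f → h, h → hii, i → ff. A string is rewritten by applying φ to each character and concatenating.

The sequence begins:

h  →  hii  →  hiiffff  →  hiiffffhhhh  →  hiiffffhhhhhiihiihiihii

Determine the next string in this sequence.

φ(hiiffffhhhhhiihiihiihii) expands symbol-by-symbol to hii ff ff h h h h hii hii hii hii hii ff ff hii ff ff hii ff ff hii ff ff; joining the 23 pieces gives the next term.

hiiffffhhhhhiihiihiihiihiiffffhiiffffhiiffffhiiffff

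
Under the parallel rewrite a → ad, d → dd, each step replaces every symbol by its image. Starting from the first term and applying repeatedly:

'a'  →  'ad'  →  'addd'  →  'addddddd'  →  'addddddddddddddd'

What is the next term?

addddddddddddddddddddddddddddddd

Replace each of the 16 characters of addddddddddddddd in place — ad dd dd dd dd dd dd dd dd dd dd dd dd dd dd dd — and concatenate.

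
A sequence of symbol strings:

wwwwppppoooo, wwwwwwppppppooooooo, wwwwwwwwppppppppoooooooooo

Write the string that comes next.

Each string has the form w^{2n+2} p^{2n+2} o^{3n+1} (n = 1, 2, …).
Setting n = 4 gives 10, 10, 13 characters in each block.

wwwwwwwwwwppppppppppooooooooooooo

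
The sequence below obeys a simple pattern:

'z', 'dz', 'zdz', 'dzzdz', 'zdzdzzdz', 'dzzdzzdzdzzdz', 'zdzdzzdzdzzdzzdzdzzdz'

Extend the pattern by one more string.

Each term (from the third on) is the two preceding terms concatenated in order: term 3 = z·dz = zdz.
The next term joins dzzdzzdzdzzdz and zdzdzzdzdzzdzzdzdzzdz.

dzzdzzdzdzzdzzdzdzzdzdzzdzzdzdzzdz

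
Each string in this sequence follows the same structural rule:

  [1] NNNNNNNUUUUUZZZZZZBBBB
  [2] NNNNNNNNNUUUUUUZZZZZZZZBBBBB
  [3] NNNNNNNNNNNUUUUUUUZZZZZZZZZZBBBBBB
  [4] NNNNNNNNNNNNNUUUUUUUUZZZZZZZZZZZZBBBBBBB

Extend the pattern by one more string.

Term n consists of 2n+1 N's, followed by n+2 U's, followed by 2n Z's, followed by n+1 B's, where the shown terms are n = 3, 4, 5, 6.
For the next term, n = 7, so the run lengths are 15, 9, 14, 8.

NNNNNNNNNNNNNNNUUUUUUUUUZZZZZZZZZZZZZZBBBBBBBB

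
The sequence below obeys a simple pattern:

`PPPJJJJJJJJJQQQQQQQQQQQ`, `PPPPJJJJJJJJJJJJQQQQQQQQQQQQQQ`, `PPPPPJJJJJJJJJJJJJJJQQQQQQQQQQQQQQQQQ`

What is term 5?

PPPPPPPJJJJJJJJJJJJJJJJJJJJJQQQQQQQQQQQQQQQQQQQQQQQ

Term n consists of n P's, followed by 3n J's, followed by 3n+2 Q's, where the shown terms are n = 3, 4, 5.
At n = 7 the blocks have lengths 7, 21, 23.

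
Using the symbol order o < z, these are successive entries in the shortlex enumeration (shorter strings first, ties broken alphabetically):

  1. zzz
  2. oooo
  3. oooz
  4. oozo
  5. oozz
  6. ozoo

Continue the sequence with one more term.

Treat ozoo as a base-2 numeral over the given alphabet and add one, carrying through any trailing z's.

ozoz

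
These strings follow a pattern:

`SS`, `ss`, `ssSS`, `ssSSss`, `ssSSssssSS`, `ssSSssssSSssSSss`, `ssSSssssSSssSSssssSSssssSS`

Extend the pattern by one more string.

Each term (from the third on) is the previous term followed by the one before it: term 3 = ss·SS = ssSS.
Continuing: ssSSssssSSssSSssssSSssssSS · ssSSssssSSssSSss gives term 8.

ssSSssssSSssSSssssSSssssSSssSSssssSSssSSss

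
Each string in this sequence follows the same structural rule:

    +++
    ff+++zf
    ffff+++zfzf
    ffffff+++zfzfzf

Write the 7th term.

s(k+1) = ff·s(k)·zf, so each term gains ff as a prefix and zf as a suffix.
From ffffff+++zfzfzf, 3 further steps: ffffff+++zfzfzf → ffffffff+++zfzfzfzf → ffffffffff+++zfzfzfzfzf → (answer).

ffffffffffff+++zfzfzfzfzfzf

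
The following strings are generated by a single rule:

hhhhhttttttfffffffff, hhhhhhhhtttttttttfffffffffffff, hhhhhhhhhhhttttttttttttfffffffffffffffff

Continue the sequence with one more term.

hhhhhhhhhhhhhhtttttttttttttttfffffffffffffffffffff

Term n consists of 3n-1 h's, followed by 3n t's, followed by 4n+1 f's, where the shown terms are n = 2, 3, 4.
At n = 5 the blocks have lengths 14, 15, 21.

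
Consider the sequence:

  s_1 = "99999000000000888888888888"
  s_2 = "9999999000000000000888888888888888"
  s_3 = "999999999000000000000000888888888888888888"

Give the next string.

Each string has the form 9^{2n-1} 0^{3n} 8^{3n+3}, where the shown terms are n = 3, 4, 5.
Setting n = 6 gives 11, 18, 21 characters in each block.

99999999999000000000000000000888888888888888888888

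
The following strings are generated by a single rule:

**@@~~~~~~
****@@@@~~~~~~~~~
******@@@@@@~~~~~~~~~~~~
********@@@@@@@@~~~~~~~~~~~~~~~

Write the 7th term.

Each string has the form *^{2n} @^{2n} ~^{3n+3} (n = 1, 2, …).
Setting n = 7 gives 14, 14, 24 characters in each block.

**************@@@@@@@@@@@@@@~~~~~~~~~~~~~~~~~~~~~~~~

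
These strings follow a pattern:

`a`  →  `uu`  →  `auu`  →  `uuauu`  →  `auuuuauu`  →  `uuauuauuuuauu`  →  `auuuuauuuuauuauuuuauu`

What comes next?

This is a Fibonacci-style word recurrence s(k) = s(k−2)·s(k−1): e.g. a·uu = auu.
The next term joins uuauuauuuuauu and auuuuauuuuauuauuuuauu.

uuauuauuuuauuauuuuauuuuauuauuuuauu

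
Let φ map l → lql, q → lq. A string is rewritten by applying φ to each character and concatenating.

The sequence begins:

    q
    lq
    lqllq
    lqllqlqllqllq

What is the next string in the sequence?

lqllqlqllqllqlqllqlqllqllqlqllqllq

φ(lqllqlqllqllq) expands symbol-by-symbol to lql lq lql lql lq lql lq lql lql lq lql lql lq; joining the 13 pieces gives the next term.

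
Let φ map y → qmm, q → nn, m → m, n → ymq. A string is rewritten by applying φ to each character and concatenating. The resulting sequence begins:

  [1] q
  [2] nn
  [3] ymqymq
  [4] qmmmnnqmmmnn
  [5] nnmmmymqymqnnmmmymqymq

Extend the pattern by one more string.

Rewriting the 22 symbols of nnmmmymqymqnnmmmymqymq one by one yields ymq ymq m m m qmm m nn qmm m nn ymq ymq m m m qmm m nn qmm m nn; concatenated:

ymqymqmmmqmmmnnqmmmnnymqymqmmmqmmmnnqmmmnn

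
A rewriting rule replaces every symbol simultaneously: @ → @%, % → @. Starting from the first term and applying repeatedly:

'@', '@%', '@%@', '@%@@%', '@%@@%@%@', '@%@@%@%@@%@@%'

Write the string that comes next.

Replace each of the 13 characters of @%@@%@%@@%@@% in place — @% @ @% @% @ @% @ @% @% @ @% @% @ — and concatenate.

@%@@%@%@@%@@%@%@@%@%@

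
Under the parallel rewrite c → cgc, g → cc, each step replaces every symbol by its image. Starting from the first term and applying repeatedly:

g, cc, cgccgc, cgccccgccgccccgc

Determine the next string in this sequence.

Replace each of the 16 characters of cgccccgccgccccgc in place — cgc cc cgc cgc cgc cgc cc cgc cgc cc cgc cgc cgc cgc cc cgc — and concatenate.

cgccccgccgccgccgccccgccgccccgccgccgccgccccgc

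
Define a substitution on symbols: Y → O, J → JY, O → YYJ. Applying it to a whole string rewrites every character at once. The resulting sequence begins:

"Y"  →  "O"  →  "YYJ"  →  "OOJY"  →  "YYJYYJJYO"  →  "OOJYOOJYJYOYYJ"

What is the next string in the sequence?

Applying the rule to each of the 14 symbols of OOJYOOJYJYOYYJ gives the pieces YYJ YYJ JY O YYJ YYJ JY O JY O YYJ O O JY, which concatenate to the answer.

YYJYYJJYOYYJYYJJYOJYOYYJOOJY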